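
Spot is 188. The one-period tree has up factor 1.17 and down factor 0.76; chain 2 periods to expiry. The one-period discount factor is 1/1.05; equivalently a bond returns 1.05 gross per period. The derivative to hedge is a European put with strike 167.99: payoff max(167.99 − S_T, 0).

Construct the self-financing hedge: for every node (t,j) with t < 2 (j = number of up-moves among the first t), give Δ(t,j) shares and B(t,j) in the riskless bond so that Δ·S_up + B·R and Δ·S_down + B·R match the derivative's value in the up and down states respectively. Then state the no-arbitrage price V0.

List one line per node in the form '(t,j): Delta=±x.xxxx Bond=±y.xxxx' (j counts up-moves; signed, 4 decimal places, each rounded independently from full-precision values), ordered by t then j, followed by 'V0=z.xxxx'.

The replicating-portfolio and risk-neutral prices coincide; use p* = (1.05−0.76)/(1.17−0.76) = 0.7073 for the latter.
Terminal values V(2,·): V(2,0)=59.4012, V(2,1)=0.8204, V(2,2)=0.0000
(1,0): S=142.8800. Δ = (V_up−V_dn)/(S_up−S_dn) = (0.8204−59.4012)/(167.1696−108.5888) = -1.0000. V = [p*·0.8204 + (1−p*)·59.4012]/1.05 = 17.1105. B = V − Δ·S = 159.9905.
(1,1): S=219.9600. Δ = (V_up−V_dn)/(S_up−S_dn) = (0.0000−0.8204)/(257.3532−167.1696) = -0.0091. V = [p*·0.0000 + (1−p*)·0.8204]/1.05 = 0.2287. B = V − Δ·S = 2.2297.
(0,0): S=188.0000. Δ = (V_up−V_dn)/(S_up−S_dn) = (0.2287−17.1105)/(219.9600−142.8800) = -0.2190. V = [p*·0.2287 + (1−p*)·17.1105]/1.05 = 4.9235. B = V − Δ·S = 46.0986.
The time-0 hedge costs 4.9235, which is the no-arbitrage price.

(0,0): Delta=-0.2190 Bond=46.0986
(1,0): Delta=-1.0000 Bond=159.9905
(1,1): Delta=-0.0091 Bond=2.2297
V0=4.9235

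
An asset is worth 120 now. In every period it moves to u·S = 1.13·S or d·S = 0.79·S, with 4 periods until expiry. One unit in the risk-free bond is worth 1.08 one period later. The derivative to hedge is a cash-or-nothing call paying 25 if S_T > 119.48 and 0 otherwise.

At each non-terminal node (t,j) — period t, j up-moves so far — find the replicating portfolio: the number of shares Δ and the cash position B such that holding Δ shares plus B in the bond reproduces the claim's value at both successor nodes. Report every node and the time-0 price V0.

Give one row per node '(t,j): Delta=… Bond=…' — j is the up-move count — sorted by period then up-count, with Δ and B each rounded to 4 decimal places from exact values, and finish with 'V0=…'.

The replicating-portfolio and risk-neutral prices coincide; use p* = (1.08−0.79)/(1.13−0.79) = 0.8529 for the latter.
At expiry t=4: V(4,0)=0.0000, V(4,1)=0.0000, V(4,2)=0.0000, V(4,3)=25.0000, V(4,4)=25.0000
Node (3,0) S=59.1647: V=(p*·0.0000+(1−p*)·0.0000)/1.08=0.0000; Δ=(0.0000−0.0000)/(66.8561−46.7401)=0.0000; B=V−Δ·S=0.0000
Node (3,1) S=84.6280: V=(p*·0.0000+(1−p*)·0.0000)/1.08=0.0000; Δ=(0.0000−0.0000)/(95.6296−66.8561)=0.0000; B=V−Δ·S=0.0000
Node (3,2) S=121.0501: V=(p*·25.0000+(1−p*)·0.0000)/1.08=19.7440; Δ=(25.0000−0.0000)/(136.7866−95.6296)=0.6074; B=V−Δ·S=-53.7854
Node (3,3) S=173.1476: V=(p*·25.0000+(1−p*)·25.0000)/1.08=23.1481; Δ=(25.0000−25.0000)/(195.6568−136.7866)=0.0000; B=V−Δ·S=23.1481
Node (2,0) S=74.8920: V=(p*·0.0000+(1−p*)·0.0000)/1.08=0.0000; Δ=(0.0000−0.0000)/(84.6280−59.1647)=0.0000; B=V−Δ·S=0.0000
Node (2,1) S=107.1240: V=(p*·19.7440+(1−p*)·0.0000)/1.08=15.5930; Δ=(19.7440−0.0000)/(121.0501−84.6280)=0.5421; B=V−Δ·S=-42.4776
Node (2,2) S=153.2280: V=(p*·23.1481+(1−p*)·19.7440)/1.08=20.9699; Δ=(23.1481−19.7440)/(173.1476−121.0501)=0.0653; B=V−Δ·S=10.9578
Node (1,0) S=94.8000: V=(p*·15.5930+(1−p*)·0.0000)/1.08=12.3148; Δ=(15.5930−0.0000)/(107.1240−74.8920)=0.4838; B=V−Δ·S=-33.5471
Node (1,1) S=135.6000: V=(p*·20.9699+(1−p*)·15.5930)/1.08=18.6845; Δ=(20.9699−15.5930)/(153.2280−107.1240)=0.1166; B=V−Δ·S=2.8700
Node (0,0) S=120.0000: V=(p*·18.6845+(1−p*)·12.3148)/1.08=16.4331; Δ=(18.6845−12.3148)/(135.6000−94.8000)=0.1561; B=V−Δ·S=-2.3013
Each (Δ,B) replicates both successor values, so the strategy is self-financing and V0 is arbitrage-free.

(0,0): Delta=0.1561 Bond=-2.3013
(1,0): Delta=0.4838 Bond=-33.5471
(1,1): Delta=0.1166 Bond=2.8700
(2,0): Delta=0.0000 Bond=0.0000
(2,1): Delta=0.5421 Bond=-42.4776
(2,2): Delta=0.0653 Bond=10.9578
(3,0): Delta=0.0000 Bond=0.0000
(3,1): Delta=0.0000 Bond=0.0000
(3,2): Delta=0.6074 Bond=-53.7854
(3,3): Delta=0.0000 Bond=23.1481
V0=16.4331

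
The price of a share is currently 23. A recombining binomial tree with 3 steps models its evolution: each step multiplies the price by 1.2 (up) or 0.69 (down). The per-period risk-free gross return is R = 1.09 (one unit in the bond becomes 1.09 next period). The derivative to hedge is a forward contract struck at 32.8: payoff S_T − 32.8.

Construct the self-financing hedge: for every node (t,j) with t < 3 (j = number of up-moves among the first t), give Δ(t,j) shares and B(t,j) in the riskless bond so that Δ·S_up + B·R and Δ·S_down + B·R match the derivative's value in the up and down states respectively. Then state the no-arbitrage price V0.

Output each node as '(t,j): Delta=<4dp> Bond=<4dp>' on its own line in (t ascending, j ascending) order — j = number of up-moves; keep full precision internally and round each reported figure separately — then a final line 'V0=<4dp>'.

Since d<R<u, set p* = (R−d)/(u−d) = 0.7843; price each node as the discounted p*-expectation of its children.
At expiry t=3: V(3,0)=-25.2443, V(3,1)=-19.6596, V(3,2)=-9.9472, V(3,3)=6.9440
  t=2,j=0: stock 10.9503 → up 13.1404 (V=-19.6596), down 7.5557 (V=-25.2443). Price -19.1414; hedge Δ=1.0000, bond B=-30.0917.
  t=2,j=1: stock 19.0440 → up 22.8528 (V=-9.9472), down 13.1404 (V=-19.6596). Price -11.0477; hedge Δ=1.0000, bond B=-30.0917.
  t=2,j=2: stock 33.1200 → up 39.7440 (V=6.9440), down 22.8528 (V=-9.9472). Price 3.0283; hedge Δ=1.0000, bond B=-30.0917.
  t=1,j=0: stock 15.8700 → up 19.0440 (V=-11.0477), down 10.9503 (V=-19.1414). Price -11.7371; hedge Δ=1.0000, bond B=-27.6071.
  t=1,j=1: stock 27.6000 → up 33.1200 (V=3.0283), down 19.0440 (V=-11.0477). Price -0.0071; hedge Δ=1.0000, bond B=-27.6071.
  t=0,j=0: stock 23.0000 → up 27.6000 (V=-0.0071), down 15.8700 (V=-11.7371). Price -2.3276; hedge Δ=1.0000, bond B=-25.3276.
Each (Δ,B) replicates both successor values, so the strategy is self-financing and V0 is arbitrage-free.

(0,0): Delta=1.0000 Bond=-25.3276
(1,0): Delta=1.0000 Bond=-27.6071
(1,1): Delta=1.0000 Bond=-27.6071
(2,0): Delta=1.0000 Bond=-30.0917
(2,1): Delta=1.0000 Bond=-30.0917
(2,2): Delta=1.0000 Bond=-30.0917
V0=-2.3276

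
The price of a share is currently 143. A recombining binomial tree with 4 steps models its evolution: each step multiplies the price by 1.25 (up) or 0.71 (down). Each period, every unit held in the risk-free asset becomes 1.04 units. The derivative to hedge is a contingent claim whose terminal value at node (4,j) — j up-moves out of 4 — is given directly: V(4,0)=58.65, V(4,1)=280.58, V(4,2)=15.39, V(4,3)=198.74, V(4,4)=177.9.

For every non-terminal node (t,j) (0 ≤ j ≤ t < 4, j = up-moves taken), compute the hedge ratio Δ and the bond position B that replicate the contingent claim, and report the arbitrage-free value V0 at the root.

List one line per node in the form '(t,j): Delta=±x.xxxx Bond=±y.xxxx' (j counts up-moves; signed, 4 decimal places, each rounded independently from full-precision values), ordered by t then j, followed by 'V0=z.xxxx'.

The replicating-portfolio and risk-neutral prices coincide; use p* = (1.04−0.71)/(1.25−0.71) = 0.6111 for the latter.
Terminal values V(4,·): V(4,0)=58.6500, V(4,1)=280.5800, V(4,2)=15.3900, V(4,3)=198.7400, V(4,4)=177.9000
  t=3,j=0: stock 51.1813 → up 63.9766 (V=280.5800), down 36.3387 (V=58.6500). Price 186.8018; hedge Δ=8.0299, bond B=-224.1797.
  t=3,j=1: stock 90.1079 → up 112.6348 (V=15.3900), down 63.9766 (V=280.5800). Price 113.9610; hedge Δ=-5.4501, bond B=605.0536.
  t=3,j=2: stock 158.6406 → up 198.3008 (V=198.7400), down 112.6348 (V=15.3900). Price 122.5358; hedge Δ=2.1403, bond B=-217.0012.
  t=3,j=3: stock 279.2969 → up 349.1211 (V=177.9000), down 198.3008 (V=198.7400). Price 178.8504; hedge Δ=-0.1382, bond B=217.4430.
  t=2,j=0: stock 72.0863 → up 90.1079 (V=113.9610), down 51.1813 (V=186.8018). Price 136.8154; hedge Δ=-1.8712, bond B=271.7058.
  t=2,j=1: stock 126.9125 → up 158.6406 (V=122.5358), down 90.1079 (V=113.9610). Price 114.6165; hedge Δ=0.1251, bond B=98.7373.
  t=2,j=2: stock 223.4375 → up 279.2969 (V=178.8504), down 158.6406 (V=122.5358). Price 150.9137; hedge Δ=0.4667, bond B=46.6274.
  t=1,j=0: stock 101.5300 → up 126.9125 (V=114.6165), down 72.0863 (V=136.8154). Price 118.5090; hedge Δ=-0.4049, bond B=159.6181.
  t=1,j=1: stock 178.7500 → up 223.4375 (V=150.9137), down 126.9125 (V=114.6165). Price 131.5367; hedge Δ=0.3760, bond B=64.3195.
  t=0,j=0: stock 143.0000 → up 178.7500 (V=131.5367), down 101.5300 (V=118.5090). Price 121.6061; hedge Δ=0.1687, bond B=97.4808.
The time-0 hedge costs 121.6061, which is the no-arbitrage price.

(0,0): Delta=0.1687 Bond=97.4808
(1,0): Delta=-0.4049 Bond=159.6181
(1,1): Delta=0.3760 Bond=64.3195
(2,0): Delta=-1.8712 Bond=271.7058
(2,1): Delta=0.1251 Bond=98.7373
(2,2): Delta=0.4667 Bond=46.6274
(3,0): Delta=8.0299 Bond=-224.1797
(3,1): Delta=-5.4501 Bond=605.0536
(3,2): Delta=2.1403 Bond=-217.0012
(3,3): Delta=-0.1382 Bond=217.4430
V0=121.6061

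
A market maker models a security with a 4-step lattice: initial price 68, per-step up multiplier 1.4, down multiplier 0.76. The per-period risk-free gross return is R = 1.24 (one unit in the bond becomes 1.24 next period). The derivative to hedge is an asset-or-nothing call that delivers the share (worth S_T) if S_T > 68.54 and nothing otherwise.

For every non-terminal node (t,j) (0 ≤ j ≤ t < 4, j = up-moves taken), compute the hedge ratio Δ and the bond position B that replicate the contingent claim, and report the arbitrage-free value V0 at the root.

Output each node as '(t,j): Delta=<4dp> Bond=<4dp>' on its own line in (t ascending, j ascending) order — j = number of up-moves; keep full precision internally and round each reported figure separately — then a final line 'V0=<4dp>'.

Under the risk-neutral measure, an up-move has probability p* = (R−d)/(u−d) = 0.7500 and values discount at R = 1.24.
Terminal values V(4,·): V(4,0)=0.0000, V(4,1)=0.0000, V(4,2)=76.9825, V(4,3)=141.8099, V(4,4)=261.2288
Node (3,0) S=29.8504: V=(p*·0.0000+(1−p*)·0.0000)/1.24=0.0000; Δ=(0.0000−0.0000)/(41.7905−22.6863)=0.0000; B=V−Δ·S=0.0000
Node (3,1) S=54.9875: V=(p*·76.9825+(1−p*)·0.0000)/1.24=46.5620; Δ=(76.9825−0.0000)/(76.9825−41.7905)=2.1875; B=V−Δ·S=-73.7232
Node (3,2) S=101.2928: V=(p*·141.8099+(1−p*)·76.9825)/1.24=101.2928; Δ=(141.8099−76.9825)/(141.8099−76.9825)=1.0000; B=V−Δ·S=0.0000
Node (3,3) S=186.5920: V=(p*·261.2288+(1−p*)·141.8099)/1.24=186.5920; Δ=(261.2288−141.8099)/(261.2288−141.8099)=1.0000; B=V−Δ·S=0.0000
Node (2,0) S=39.2768: V=(p*·46.5620+(1−p*)·0.0000)/1.24=28.1625; Δ=(46.5620−0.0000)/(54.9875−29.8504)=1.8523; B=V−Δ·S=-44.5906
Node (2,1) S=72.3520: V=(p*·101.2928+(1−p*)·46.5620)/1.24=70.6533; Δ=(101.2928−46.5620)/(101.2928−54.9875)=1.1820; B=V−Δ·S=-14.8635
Node (2,2) S=133.2800: V=(p*·186.5920+(1−p*)·101.2928)/1.24=133.2800; Δ=(186.5920−101.2928)/(186.5920−101.2928)=1.0000; B=V−Δ·S=0.0000
Node (1,0) S=51.6800: V=(p*·70.6533+(1−p*)·28.1625)/1.24=48.4118; Δ=(70.6533−28.1625)/(72.3520−39.2768)=1.2847; B=V−Δ·S=-17.9801
Node (1,1) S=95.2000: V=(p*·133.2800+(1−p*)·70.6533)/1.24=94.8575; Δ=(133.2800−70.6533)/(133.2800−72.3520)=1.0279; B=V−Δ·S=-2.9967
Node (0,0) S=68.0000: V=(p*·94.8575+(1−p*)·48.4118)/1.24=67.1339; Δ=(94.8575−48.4118)/(95.2000−51.6800)=1.0672; B=V−Δ·S=-5.4375
Check: Δ(0,0)·S0 + B(0,0) = 67.1339 = V0.

(0,0): Delta=1.0672 Bond=-5.4375
(1,0): Delta=1.2847 Bond=-17.9801
(1,1): Delta=1.0279 Bond=-2.9967
(2,0): Delta=1.8523 Bond=-44.5906
(2,1): Delta=1.1820 Bond=-14.8635
(2,2): Delta=1.0000 Bond=0.0000
(3,0): Delta=0.0000 Bond=0.0000
(3,1): Delta=2.1875 Bond=-73.7232
(3,2): Delta=1.0000 Bond=0.0000
(3,3): Delta=1.0000 Bond=0.0000
V0=67.1339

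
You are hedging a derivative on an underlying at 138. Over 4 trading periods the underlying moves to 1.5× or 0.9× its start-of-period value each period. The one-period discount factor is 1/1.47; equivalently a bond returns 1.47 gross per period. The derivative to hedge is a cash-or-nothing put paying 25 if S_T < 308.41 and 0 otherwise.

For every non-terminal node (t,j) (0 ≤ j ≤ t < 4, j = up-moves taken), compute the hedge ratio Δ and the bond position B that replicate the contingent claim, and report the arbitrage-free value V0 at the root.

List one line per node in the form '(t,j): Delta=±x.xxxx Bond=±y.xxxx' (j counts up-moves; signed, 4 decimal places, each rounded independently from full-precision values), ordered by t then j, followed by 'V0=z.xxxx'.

Under the risk-neutral measure, an up-move has probability p* = (R−d)/(u−d) = 0.9500 and values discount at R = 1.47.
At expiry t=4: V(4,0)=25.0000, V(4,1)=25.0000, V(4,2)=25.0000, V(4,3)=0.0000, V(4,4)=0.0000
Node (3,0) S=100.6020: V=(p*·25.0000+(1−p*)·25.0000)/1.47=17.0068; Δ=(25.0000−25.0000)/(150.9030−90.5418)=0.0000; B=V−Δ·S=17.0068
Node (3,1) S=167.6700: V=(p*·25.0000+(1−p*)·25.0000)/1.47=17.0068; Δ=(25.0000−25.0000)/(251.5050−150.9030)=0.0000; B=V−Δ·S=17.0068
Node (3,2) S=279.4500: V=(p*·0.0000+(1−p*)·25.0000)/1.47=0.8503; Δ=(0.0000−25.0000)/(419.1750−251.5050)=-0.1491; B=V−Δ·S=42.5170
Node (3,3) S=465.7500: V=(p*·0.0000+(1−p*)·0.0000)/1.47=0.0000; Δ=(0.0000−0.0000)/(698.6250−419.1750)=0.0000; B=V−Δ·S=0.0000
Node (2,0) S=111.7800: V=(p*·17.0068+(1−p*)·17.0068)/1.47=11.5693; Δ=(17.0068−17.0068)/(167.6700−100.6020)=0.0000; B=V−Δ·S=11.5693
Node (2,1) S=186.3000: V=(p*·0.8503+(1−p*)·17.0068)/1.47=1.1280; Δ=(0.8503−17.0068)/(279.4500−167.6700)=-0.1445; B=V−Δ·S=28.0554
Node (2,2) S=310.5000: V=(p*·0.0000+(1−p*)·0.8503)/1.47=0.0289; Δ=(0.0000−0.8503)/(465.7500−279.4500)=-0.0046; B=V−Δ·S=1.4462
Node (1,0) S=124.2000: V=(p*·1.1280+(1−p*)·11.5693)/1.47=1.1225; Δ=(1.1280−11.5693)/(186.3000−111.7800)=-0.1401; B=V−Δ·S=18.5246
Node (1,1) S=207.0000: V=(p*·0.0289+(1−p*)·1.1280)/1.47=0.0571; Δ=(0.0289−1.1280)/(310.5000−186.3000)=-0.0088; B=V−Δ·S=1.8889
Node (0,0) S=138.0000: V=(p*·0.0571+(1−p*)·1.1225)/1.47=0.0751; Δ=(0.0571−1.1225)/(207.0000−124.2000)=-0.0129; B=V−Δ·S=1.8508
Root portfolio cost Δ·138+B reproduces V0=0.0751.

(0,0): Delta=-0.0129 Bond=1.8508
(1,0): Delta=-0.1401 Bond=18.5246
(1,1): Delta=-0.0088 Bond=1.8889
(2,0): Delta=0.0000 Bond=11.5693
(2,1): Delta=-0.1445 Bond=28.0554
(2,2): Delta=-0.0046 Bond=1.4462
(3,0): Delta=0.0000 Bond=17.0068
(3,1): Delta=0.0000 Bond=17.0068
(3,2): Delta=-0.1491 Bond=42.5170
(3,3): Delta=0.0000 Bond=0.0000
V0=0.0751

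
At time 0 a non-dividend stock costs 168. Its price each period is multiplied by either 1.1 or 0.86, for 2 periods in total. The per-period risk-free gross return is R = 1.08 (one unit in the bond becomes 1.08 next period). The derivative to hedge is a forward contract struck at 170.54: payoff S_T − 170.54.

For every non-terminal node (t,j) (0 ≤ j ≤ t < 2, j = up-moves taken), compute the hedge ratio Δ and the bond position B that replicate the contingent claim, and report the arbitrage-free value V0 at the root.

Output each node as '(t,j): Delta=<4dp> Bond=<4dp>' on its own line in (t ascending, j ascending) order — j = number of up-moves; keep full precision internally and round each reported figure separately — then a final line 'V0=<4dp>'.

The replicating-portfolio and risk-neutral prices coincide; use p* = (1.08−0.86)/(1.1−0.86) = 0.9167 for the latter.
At expiry t=2: V(2,0)=-46.2872, V(2,1)=-11.6120, V(2,2)=32.7400
  t=1,j=0: stock 144.4800 → up 158.9280 (V=-11.6120), down 124.2528 (V=-46.2872). Price -13.4274; hedge Δ=1.0000, bond B=-157.9074.
  t=1,j=1: stock 184.8000 → up 203.2800 (V=32.7400), down 158.9280 (V=-11.6120). Price 26.8926; hedge Δ=1.0000, bond B=-157.9074.
  t=0,j=0: stock 168.0000 → up 184.8000 (V=26.8926), down 144.4800 (V=-13.4274). Price 21.7894; hedge Δ=1.0000, bond B=-146.2106.
Each (Δ,B) replicates both successor values, so the strategy is self-financing and V0 is arbitrage-free.

(0,0): Delta=1.0000 Bond=-146.2106
(1,0): Delta=1.0000 Bond=-157.9074
(1,1): Delta=1.0000 Bond=-157.9074
V0=21.7894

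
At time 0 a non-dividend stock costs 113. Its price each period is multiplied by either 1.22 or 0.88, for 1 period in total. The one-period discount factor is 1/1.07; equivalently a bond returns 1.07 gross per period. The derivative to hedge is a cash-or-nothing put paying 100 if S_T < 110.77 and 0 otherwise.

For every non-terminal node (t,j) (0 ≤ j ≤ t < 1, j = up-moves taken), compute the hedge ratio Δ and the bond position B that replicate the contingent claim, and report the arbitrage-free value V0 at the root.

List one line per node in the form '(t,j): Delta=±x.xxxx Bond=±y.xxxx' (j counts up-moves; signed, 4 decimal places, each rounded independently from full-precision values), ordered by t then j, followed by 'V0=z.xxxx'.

(0,0): Delta=-2.6028 Bond=335.3491
V0=41.2314

No-arbitrage ⇒ martingale measure with p* = (R−d)/(u−d) = 0.5588.
Payoff layer (t=1): V(1,0)=100.0000, V(1,1)=0.0000
(0,0): S=113.0000. Δ = (V_up−V_dn)/(S_up−S_dn) = (0.0000−100.0000)/(137.8600−99.4400) = -2.6028. V = [p*·0.0000 + (1−p*)·100.0000]/1.07 = 41.2314. B = V − Δ·S = 335.3491.
Self-financing check: at every node Δ·S+B equals the discounted successor values.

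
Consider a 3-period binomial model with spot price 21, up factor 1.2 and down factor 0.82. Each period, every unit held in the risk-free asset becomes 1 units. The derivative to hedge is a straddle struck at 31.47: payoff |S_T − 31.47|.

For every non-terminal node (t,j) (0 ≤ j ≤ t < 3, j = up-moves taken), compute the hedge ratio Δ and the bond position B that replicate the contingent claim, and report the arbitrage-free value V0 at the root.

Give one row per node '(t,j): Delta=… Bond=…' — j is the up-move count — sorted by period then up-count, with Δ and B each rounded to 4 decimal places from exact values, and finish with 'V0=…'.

(0,0): Delta=-0.7291 Bond=26.8044
(1,0): Delta=-1.0000 Bond=31.4700
(1,1): Delta=-0.5233 Bond=21.6205
(2,0): Delta=-1.0000 Bond=31.4700
(2,1): Delta=-1.0000 Bond=31.4700
(2,2): Delta=-0.1614 Bond=10.6765
V0=11.4941

No-arbitrage ⇒ martingale measure with p* = (R−d)/(u−d) = 0.4737.
At expiry t=3: V(3,0)=19.8913, V(3,1)=14.5255, V(3,2)=6.6732, V(3,3)=4.8180
  t=2,j=0: stock 14.1204 → up 16.9445 (V=14.5255), down 11.5787 (V=19.8913). Price 17.3496; hedge Δ=-1.0000, bond B=31.4700.
  t=2,j=1: stock 20.6640 → up 24.7968 (V=6.6732), down 16.9445 (V=14.5255). Price 10.8060; hedge Δ=-1.0000, bond B=31.4700.
  t=2,j=2: stock 30.2400 → up 36.2880 (V=4.8180), down 24.7968 (V=6.6732). Price 5.7944; hedge Δ=-0.1614, bond B=10.6765.
  t=1,j=0: stock 17.2200 → up 20.6640 (V=10.8060), down 14.1204 (V=17.3496). Price 14.2500; hedge Δ=-1.0000, bond B=31.4700.
  t=1,j=1: stock 25.2000 → up 30.2400 (V=5.7944), down 20.6640 (V=10.8060). Price 8.4321; hedge Δ=-0.5233, bond B=21.6205.
  t=0,j=0: stock 21.0000 → up 25.2000 (V=8.4321), down 17.2200 (V=14.2500). Price 11.4941; hedge Δ=-0.7291, bond B=26.8044.
Root portfolio cost Δ·21+B reproduces V0=11.4941.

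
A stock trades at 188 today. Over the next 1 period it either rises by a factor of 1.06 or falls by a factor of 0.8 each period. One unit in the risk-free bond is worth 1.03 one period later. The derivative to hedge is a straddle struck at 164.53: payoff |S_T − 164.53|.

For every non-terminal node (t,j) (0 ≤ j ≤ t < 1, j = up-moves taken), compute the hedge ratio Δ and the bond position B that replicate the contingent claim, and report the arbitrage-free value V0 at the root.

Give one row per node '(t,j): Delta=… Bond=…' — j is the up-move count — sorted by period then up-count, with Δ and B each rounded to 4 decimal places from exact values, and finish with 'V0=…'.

Under the risk-neutral measure, an up-move has probability p* = (R−d)/(u−d) = 0.8846 and values discount at R = 1.03.
Terminal payoffs: V(1,0)=14.1300, V(1,1)=34.7500
Node (0,0) S=188.0000: V=(p*·34.7500+(1−p*)·14.1300)/1.03=31.4279; Δ=(34.7500−14.1300)/(199.2800−150.4000)=0.4218; B=V−Δ·S=-47.8798
Root portfolio cost Δ·188+B reproduces V0=31.4279.

(0,0): Delta=0.4218 Bond=-47.8798
V0=31.4279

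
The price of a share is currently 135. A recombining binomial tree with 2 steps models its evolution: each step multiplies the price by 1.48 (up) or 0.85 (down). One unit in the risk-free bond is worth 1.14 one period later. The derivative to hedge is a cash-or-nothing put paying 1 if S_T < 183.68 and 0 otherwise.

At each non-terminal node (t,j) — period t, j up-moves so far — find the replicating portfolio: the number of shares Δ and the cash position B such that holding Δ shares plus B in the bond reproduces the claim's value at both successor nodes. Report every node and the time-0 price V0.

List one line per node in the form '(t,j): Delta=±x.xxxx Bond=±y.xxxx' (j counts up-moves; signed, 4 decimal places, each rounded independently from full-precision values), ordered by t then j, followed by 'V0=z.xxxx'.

The replicating-portfolio and risk-neutral prices coincide; use p* = (1.14−0.85)/(1.48−0.85) = 0.4603 for the latter.
Terminal values V(2,·): V(2,0)=1.0000, V(2,1)=1.0000, V(2,2)=0.0000
Node (1,0) S=114.7500: V=(p*·1.0000+(1−p*)·1.0000)/1.14=0.8772; Δ=(1.0000−1.0000)/(169.8300−97.5375)=0.0000; B=V−Δ·S=0.8772
Node (1,1) S=199.8000: V=(p*·0.0000+(1−p*)·1.0000)/1.14=0.4734; Δ=(0.0000−1.0000)/(295.7040−169.8300)=-0.0079; B=V−Δ·S=2.0607
Node (0,0) S=135.0000: V=(p*·0.4734+(1−p*)·0.8772)/1.14=0.6064; Δ=(0.4734−0.8772)/(199.8000−114.7500)=-0.0047; B=V−Δ·S=1.2474
Root portfolio cost Δ·135+B reproduces V0=0.6064.

(0,0): Delta=-0.0047 Bond=1.2474
(1,0): Delta=0.0000 Bond=0.8772
(1,1): Delta=-0.0079 Bond=2.0607
V0=0.6064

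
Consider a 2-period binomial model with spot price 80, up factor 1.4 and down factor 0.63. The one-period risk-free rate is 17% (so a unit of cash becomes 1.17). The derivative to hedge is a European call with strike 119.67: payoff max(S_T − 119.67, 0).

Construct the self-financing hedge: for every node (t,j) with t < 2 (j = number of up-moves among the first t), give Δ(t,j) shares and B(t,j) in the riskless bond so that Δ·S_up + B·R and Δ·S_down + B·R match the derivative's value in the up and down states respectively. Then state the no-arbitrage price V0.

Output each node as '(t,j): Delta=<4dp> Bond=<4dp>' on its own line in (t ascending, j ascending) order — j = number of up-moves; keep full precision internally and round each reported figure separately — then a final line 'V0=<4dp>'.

No-arbitrage ⇒ martingale measure with p* = (R−d)/(u−d) = 0.7013.
Terminal payoffs: V(2,0)=0.0000, V(2,1)=0.0000, V(2,2)=37.1300
(1,0): S=50.4000. Δ = (V_up−V_dn)/(S_up−S_dn) = (0.0000−0.0000)/(70.5600−31.7520) = 0.0000. V = [p*·0.0000 + (1−p*)·0.0000]/1.17 = 0.0000. B = V − Δ·S = 0.0000.
(1,1): S=112.0000. Δ = (V_up−V_dn)/(S_up−S_dn) = (37.1300−0.0000)/(156.8000−70.5600) = 0.4305. V = [p*·37.1300 + (1−p*)·0.0000]/1.17 = 22.2557. B = V − Δ·S = -25.9650.
(0,0): S=80.0000. Δ = (V_up−V_dn)/(S_up−S_dn) = (22.2557−0.0000)/(112.0000−50.4000) = 0.3613. V = [p*·22.2557 + (1−p*)·0.0000]/1.17 = 13.3401. B = V − Δ·S = -15.5635.
Check: Δ(0,0)·S0 + B(0,0) = 13.3401 = V0.

(0,0): Delta=0.3613 Bond=-15.5635
(1,0): Delta=0.0000 Bond=0.0000
(1,1): Delta=0.4305 Bond=-25.9650
V0=13.3401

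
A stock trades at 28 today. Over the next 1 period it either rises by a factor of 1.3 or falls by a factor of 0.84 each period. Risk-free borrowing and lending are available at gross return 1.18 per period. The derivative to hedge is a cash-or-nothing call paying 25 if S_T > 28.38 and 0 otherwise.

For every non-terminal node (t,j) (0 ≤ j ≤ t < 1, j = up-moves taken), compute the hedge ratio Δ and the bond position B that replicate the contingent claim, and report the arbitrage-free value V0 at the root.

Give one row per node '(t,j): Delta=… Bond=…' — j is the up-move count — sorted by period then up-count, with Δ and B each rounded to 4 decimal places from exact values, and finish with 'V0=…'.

(0,0): Delta=1.9410 Bond=-38.6883
V0=15.6595

Risk-neutral probability p* = (R−d)/(u−d) = (1.18−0.84)/(1.3−0.84) = 0.7391.
Terminal payoffs: V(1,0)=0.0000, V(1,1)=25.0000
(0,0): S=28.0000. Δ = (V_up−V_dn)/(S_up−S_dn) = (25.0000−0.0000)/(36.4000−23.5200) = 1.9410. V = [p*·25.0000 + (1−p*)·0.0000]/1.18 = 15.6595. B = V − Δ·S = -38.6883.
Root portfolio cost Δ·28+B reproduces V0=15.6595.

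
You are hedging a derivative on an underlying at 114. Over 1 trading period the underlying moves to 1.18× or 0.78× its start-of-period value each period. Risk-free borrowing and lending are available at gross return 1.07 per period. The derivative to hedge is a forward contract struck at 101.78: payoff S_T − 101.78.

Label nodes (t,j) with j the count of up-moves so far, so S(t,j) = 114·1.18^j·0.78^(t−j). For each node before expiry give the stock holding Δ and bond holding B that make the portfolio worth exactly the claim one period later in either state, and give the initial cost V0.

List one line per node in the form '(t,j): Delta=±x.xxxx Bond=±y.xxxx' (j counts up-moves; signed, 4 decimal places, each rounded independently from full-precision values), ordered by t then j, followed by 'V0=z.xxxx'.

(0,0): Delta=1.0000 Bond=-95.1215
V0=18.8785

Under the risk-neutral measure, an up-move has probability p* = (R−d)/(u−d) = 0.7250 and values discount at R = 1.07.
Payoff layer (t=1): V(1,0)=-12.8600, V(1,1)=32.7400
(0,0): S=114.0000. Δ = (V_up−V_dn)/(S_up−S_dn) = (32.7400−-12.8600)/(134.5200−88.9200) = 1.0000. V = [p*·32.7400 + (1−p*)·-12.8600]/1.07 = 18.8785. B = V − Δ·S = -95.1215.
The time-0 hedge costs 18.8785, which is the no-arbitrage price.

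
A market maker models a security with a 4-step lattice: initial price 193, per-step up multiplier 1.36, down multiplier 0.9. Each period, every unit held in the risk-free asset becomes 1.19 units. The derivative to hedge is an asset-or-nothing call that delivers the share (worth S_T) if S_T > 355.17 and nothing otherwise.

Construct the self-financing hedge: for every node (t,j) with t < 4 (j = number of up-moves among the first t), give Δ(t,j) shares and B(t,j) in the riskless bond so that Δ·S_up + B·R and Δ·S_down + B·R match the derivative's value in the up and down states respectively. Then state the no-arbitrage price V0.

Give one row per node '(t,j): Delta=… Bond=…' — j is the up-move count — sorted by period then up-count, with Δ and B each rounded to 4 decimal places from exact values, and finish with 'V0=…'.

Since d<R<u, set p* = (R−d)/(u−d) = 0.6304; price each node as the discounted p*-expectation of its children.
At expiry t=4: V(4,0)=0.0000, V(4,1)=0.0000, V(4,2)=0.0000, V(4,3)=436.9347, V(4,4)=660.2569
(3,0): S=140.6970. Δ = (V_up−V_dn)/(S_up−S_dn) = (0.0000−0.0000)/(191.3479−126.6273) = 0.0000. V = [p*·0.0000 + (1−p*)·0.0000]/1.19 = 0.0000. B = V − Δ·S = 0.0000.
(3,1): S=212.6088. Δ = (V_up−V_dn)/(S_up−S_dn) = (0.0000−0.0000)/(289.1480−191.3479) = 0.0000. V = [p*·0.0000 + (1−p*)·0.0000]/1.19 = 0.0000. B = V − Δ·S = 0.0000.
(3,2): S=321.2755. Δ = (V_up−V_dn)/(S_up−S_dn) = (436.9347−0.0000)/(436.9347−289.1480) = 2.9565. V = [p*·436.9347 + (1−p*)·0.0000]/1.19 = 231.4780. B = V − Δ·S = -718.3800.
(3,3): S=485.4830. Δ = (V_up−V_dn)/(S_up−S_dn) = (660.2569−436.9347)/(660.2569−436.9347) = 1.0000. V = [p*·660.2569 + (1−p*)·436.9347]/1.19 = 485.4830. B = V − Δ·S = 0.0000.
(2,0): S=156.3300. Δ = (V_up−V_dn)/(S_up−S_dn) = (0.0000−0.0000)/(212.6088−140.6970) = 0.0000. V = [p*·0.0000 + (1−p*)·0.0000]/1.19 = 0.0000. B = V − Δ·S = 0.0000.
(2,1): S=236.2320. Δ = (V_up−V_dn)/(S_up−S_dn) = (231.4780−0.0000)/(321.2755−212.6088) = 2.1302. V = [p*·231.4780 + (1−p*)·0.0000]/1.19 = 122.6318. B = V − Δ·S = -380.5813.
(2,2): S=356.9728. Δ = (V_up−V_dn)/(S_up−S_dn) = (485.4830−231.4780)/(485.4830−321.2755) = 1.5469. V = [p*·485.4830 + (1−p*)·231.4780]/1.19 = 329.0854. B = V − Δ·S = -223.0994.
(1,0): S=173.7000. Δ = (V_up−V_dn)/(S_up−S_dn) = (122.6318−0.0000)/(236.2320−156.3300) = 1.5348. V = [p*·122.6318 + (1−p*)·0.0000]/1.19 = 64.9675. B = V − Δ·S = -201.6233.
(1,1): S=262.4800. Δ = (V_up−V_dn)/(S_up−S_dn) = (329.0854−122.6318)/(356.9728−236.2320) = 1.7099. V = [p*·329.0854 + (1−p*)·122.6318]/1.19 = 212.4263. B = V − Δ·S = -236.3859.
(0,0): S=193.0000. Δ = (V_up−V_dn)/(S_up−S_dn) = (212.4263−64.9675)/(262.4800−173.7000) = 1.6609. V = [p*·212.4263 + (1−p*)·64.9675]/1.19 = 132.7148. B = V − Δ·S = -187.8478.
The time-0 hedge costs 132.7148, which is the no-arbitrage price.

(0,0): Delta=1.6609 Bond=-187.8478
(1,0): Delta=1.5348 Bond=-201.6233
(1,1): Delta=1.7099 Bond=-236.3859
(2,0): Delta=0.0000 Bond=0.0000
(2,1): Delta=2.1302 Bond=-380.5813
(2,2): Delta=1.5469 Bond=-223.0994
(3,0): Delta=0.0000 Bond=0.0000
(3,1): Delta=0.0000 Bond=0.0000
(3,2): Delta=2.9565 Bond=-718.3800
(3,3): Delta=1.0000 Bond=0.0000
V0=132.7148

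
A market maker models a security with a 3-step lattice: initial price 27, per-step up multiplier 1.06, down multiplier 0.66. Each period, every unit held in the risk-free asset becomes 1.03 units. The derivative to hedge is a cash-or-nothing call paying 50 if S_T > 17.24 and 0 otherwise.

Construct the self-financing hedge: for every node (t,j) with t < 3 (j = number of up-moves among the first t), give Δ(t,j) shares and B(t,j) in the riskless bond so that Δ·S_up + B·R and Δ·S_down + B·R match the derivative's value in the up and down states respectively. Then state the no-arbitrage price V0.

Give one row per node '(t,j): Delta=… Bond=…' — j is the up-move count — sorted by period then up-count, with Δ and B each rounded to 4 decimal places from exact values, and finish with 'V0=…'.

Since d<R<u, set p* = (R−d)/(u−d) = 0.9250; price each node as the discounted p*-expectation of its children.
Payoff layer (t=3): V(3,0)=0.0000, V(3,1)=0.0000, V(3,2)=50.0000, V(3,3)=50.0000
(2,0): S=11.7612. Δ = (V_up−V_dn)/(S_up−S_dn) = (0.0000−0.0000)/(12.4669−7.7624) = 0.0000. V = [p*·0.0000 + (1−p*)·0.0000]/1.03 = 0.0000. B = V − Δ·S = 0.0000.
(2,1): S=18.8892. Δ = (V_up−V_dn)/(S_up−S_dn) = (50.0000−0.0000)/(20.0226−12.4669) = 6.6175. V = [p*·50.0000 + (1−p*)·0.0000]/1.03 = 44.9029. B = V − Δ·S = -80.0971.
(2,2): S=30.3372. Δ = (V_up−V_dn)/(S_up−S_dn) = (50.0000−50.0000)/(32.1574−20.0226) = 0.0000. V = [p*·50.0000 + (1−p*)·50.0000]/1.03 = 48.5437. B = V − Δ·S = 48.5437.
(1,0): S=17.8200. Δ = (V_up−V_dn)/(S_up−S_dn) = (44.9029−0.0000)/(18.8892−11.7612) = 6.2995. V = [p*·44.9029 + (1−p*)·0.0000]/1.03 = 40.3254. B = V − Δ·S = -71.9319.
(1,1): S=28.6200. Δ = (V_up−V_dn)/(S_up−S_dn) = (48.5437−44.9029)/(30.3372−18.8892) = 0.3180. V = [p*·48.5437 + (1−p*)·44.9029]/1.03 = 46.8647. B = V − Δ·S = 37.7627.
(0,0): S=27.0000. Δ = (V_up−V_dn)/(S_up−S_dn) = (46.8647−40.3254)/(28.6200−17.8200) = 0.6055. V = [p*·46.8647 + (1−p*)·40.3254]/1.03 = 45.0235. B = V − Δ·S = 28.6754.
Root portfolio cost Δ·27+B reproduces V0=45.0235.

(0,0): Delta=0.6055 Bond=28.6754
(1,0): Delta=6.2995 Bond=-71.9319
(1,1): Delta=0.3180 Bond=37.7627
(2,0): Delta=0.0000 Bond=0.0000
(2,1): Delta=6.6175 Bond=-80.0971
(2,2): Delta=0.0000 Bond=48.5437
V0=45.0235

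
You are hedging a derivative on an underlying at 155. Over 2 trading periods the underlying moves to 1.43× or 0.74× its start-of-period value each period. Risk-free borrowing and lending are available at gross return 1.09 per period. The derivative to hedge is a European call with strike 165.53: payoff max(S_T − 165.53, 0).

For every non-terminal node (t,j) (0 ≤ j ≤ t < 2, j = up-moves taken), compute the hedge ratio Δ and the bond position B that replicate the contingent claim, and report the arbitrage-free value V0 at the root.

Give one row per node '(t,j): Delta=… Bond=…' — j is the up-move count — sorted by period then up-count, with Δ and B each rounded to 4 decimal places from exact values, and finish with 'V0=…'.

(0,0): Delta=0.6589 Bond=-69.3360
(1,0): Delta=0.0000 Bond=0.0000
(1,1): Delta=0.9901 Bond=-148.9933
V0=32.7941

Risk-neutral probability p* = (R−d)/(u−d) = (1.09−0.74)/(1.43−0.74) = 0.5072.
Terminal payoffs: V(2,0)=0.0000, V(2,1)=0.0000, V(2,2)=151.4295
Node (1,0) S=114.7000: V=(p*·0.0000+(1−p*)·0.0000)/1.09=0.0000; Δ=(0.0000−0.0000)/(164.0210−84.8780)=0.0000; B=V−Δ·S=0.0000
Node (1,1) S=221.6500: V=(p*·151.4295+(1−p*)·0.0000)/1.09=70.4698; Δ=(151.4295−0.0000)/(316.9595−164.0210)=0.9901; B=V−Δ·S=-148.9933
Node (0,0) S=155.0000: V=(p*·70.4698+(1−p*)·0.0000)/1.09=32.7941; Δ=(70.4698−0.0000)/(221.6500−114.7000)=0.6589; B=V−Δ·S=-69.3360
Self-financing check: at every node Δ·S+B equals the discounted successor values.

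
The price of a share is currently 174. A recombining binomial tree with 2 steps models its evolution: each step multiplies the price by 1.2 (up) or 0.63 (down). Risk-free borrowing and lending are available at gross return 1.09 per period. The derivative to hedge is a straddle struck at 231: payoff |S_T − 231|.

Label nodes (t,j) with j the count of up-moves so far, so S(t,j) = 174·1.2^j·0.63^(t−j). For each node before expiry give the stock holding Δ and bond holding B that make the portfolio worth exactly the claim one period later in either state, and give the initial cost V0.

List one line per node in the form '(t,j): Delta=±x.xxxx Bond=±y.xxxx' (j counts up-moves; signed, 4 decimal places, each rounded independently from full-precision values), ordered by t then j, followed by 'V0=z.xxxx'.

(0,0): Delta=-0.7080 Bond=165.0587
(1,0): Delta=-1.0000 Bond=211.9266
(1,1): Delta=-0.6713 Bond=172.2588
V0=41.8724

No-arbitrage ⇒ martingale measure with p* = (R−d)/(u−d) = 0.8070.
Terminal values V(2,·): V(2,0)=161.9394, V(2,1)=99.4560, V(2,2)=19.5600
(1,0): S=109.6200. Δ = (V_up−V_dn)/(S_up−S_dn) = (99.4560−161.9394)/(131.5440−69.0606) = -1.0000. V = [p*·99.4560 + (1−p*)·161.9394]/1.09 = 102.3066. B = V − Δ·S = 211.9266.
(1,1): S=208.8000. Δ = (V_up−V_dn)/(S_up−S_dn) = (19.5600−99.4560)/(250.5600−131.5440) = -0.6713. V = [p*·19.5600 + (1−p*)·99.4560]/1.09 = 32.0904. B = V − Δ·S = 172.2588.
(0,0): S=174.0000. Δ = (V_up−V_dn)/(S_up−S_dn) = (32.0904−102.3066)/(208.8000−109.6200) = -0.7080. V = [p*·32.0904 + (1−p*)·102.3066]/1.09 = 41.8724. B = V − Δ·S = 165.0587.
Each (Δ,B) replicates both successor values, so the strategy is self-financing and V0 is arbitrage-free.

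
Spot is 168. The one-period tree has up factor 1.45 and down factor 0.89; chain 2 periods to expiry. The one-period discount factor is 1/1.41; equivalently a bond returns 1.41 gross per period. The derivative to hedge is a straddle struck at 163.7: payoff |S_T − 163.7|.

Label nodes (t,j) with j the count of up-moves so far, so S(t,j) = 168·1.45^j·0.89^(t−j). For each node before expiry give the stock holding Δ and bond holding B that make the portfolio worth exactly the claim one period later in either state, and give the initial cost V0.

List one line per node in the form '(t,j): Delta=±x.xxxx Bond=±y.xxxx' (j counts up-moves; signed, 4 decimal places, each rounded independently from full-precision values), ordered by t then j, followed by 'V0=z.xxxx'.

(0,0): Delta=0.9670 Bond=-76.6415
(1,0): Delta=0.2684 Bond=-3.6134
(1,1): Delta=1.0000 Bond=-116.0993
V0=85.8173

Risk-neutral probability p* = (R−d)/(u−d) = (1.41−0.89)/(1.45−0.89) = 0.9286.
At expiry t=2: V(2,0)=30.6272, V(2,1)=53.1040, V(2,2)=189.5200
  t=1,j=0: stock 149.5200 → up 216.8040 (V=53.1040), down 133.0728 (V=30.6272). Price 36.5238; hedge Δ=0.2684, bond B=-3.6134.
  t=1,j=1: stock 243.6000 → up 353.2200 (V=189.5200), down 216.8040 (V=53.1040). Price 127.5007; hedge Δ=1.0000, bond B=-116.0993.
  t=0,j=0: stock 168.0000 → up 243.6000 (V=127.5007), down 149.5200 (V=36.5238). Price 85.8173; hedge Δ=0.9670, bond B=-76.6415.
The time-0 hedge costs 85.8173, which is the no-arbitrage price.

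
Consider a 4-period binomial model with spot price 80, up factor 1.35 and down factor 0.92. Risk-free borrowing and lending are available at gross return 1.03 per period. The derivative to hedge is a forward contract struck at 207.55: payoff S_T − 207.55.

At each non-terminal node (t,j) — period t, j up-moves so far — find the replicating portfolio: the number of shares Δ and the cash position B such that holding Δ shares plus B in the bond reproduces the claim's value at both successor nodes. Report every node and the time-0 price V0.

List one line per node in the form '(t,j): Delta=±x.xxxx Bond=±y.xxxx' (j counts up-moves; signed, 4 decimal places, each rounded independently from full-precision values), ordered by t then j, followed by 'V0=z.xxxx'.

Under the risk-neutral measure, an up-move has probability p* = (R−d)/(u−d) = 0.2558 and values discount at R = 1.03.
Terminal values V(4,·): V(4,0)=-150.2386, V(4,1)=-123.4517, V(4,2)=-84.1449, V(4,3)=-26.4664, V(4,4)=58.1705
  t=3,j=0: stock 62.2950 → up 84.0983 (V=-123.4517), down 57.3114 (V=-150.2386). Price -139.2098; hedge Δ=1.0000, bond B=-201.5049.
  t=3,j=1: stock 91.4112 → up 123.4051 (V=-84.1449), down 84.0983 (V=-123.4517). Price -110.0937; hedge Δ=1.0000, bond B=-201.5049.
  t=3,j=2: stock 134.1360 → up 181.0836 (V=-26.4664), down 123.4051 (V=-84.1449). Price -67.3689; hedge Δ=1.0000, bond B=-201.5049.
  t=3,j=3: stock 196.8300 → up 265.7205 (V=58.1705), down 181.0836 (V=-26.4664). Price -4.6749; hedge Δ=1.0000, bond B=-201.5049.
  t=2,j=0: stock 67.7120 → up 91.4112 (V=-110.0937), down 62.2950 (V=-139.2098). Price -127.9238; hedge Δ=1.0000, bond B=-195.6358.
  t=2,j=1: stock 99.3600 → up 134.1360 (V=-67.3689), down 91.4112 (V=-110.0937). Price -96.2758; hedge Δ=1.0000, bond B=-195.6358.
  t=2,j=2: stock 145.8000 → up 196.8300 (V=-4.6749), down 134.1360 (V=-67.3689). Price -49.8358; hedge Δ=1.0000, bond B=-195.6358.
  t=1,j=0: stock 73.6000 → up 99.3600 (V=-96.2758), down 67.7120 (V=-127.9238). Price -116.3377; hedge Δ=1.0000, bond B=-189.9377.
  t=1,j=1: stock 108.0000 → up 145.8000 (V=-49.8358), down 99.3600 (V=-96.2758). Price -81.9377; hedge Δ=1.0000, bond B=-189.9377.
  t=0,j=0: stock 80.0000 → up 108.0000 (V=-81.9377), down 73.6000 (V=-116.3377). Price -104.4055; hedge Δ=1.0000, bond B=-184.4055.
Each (Δ,B) replicates both successor values, so the strategy is self-financing and V0 is arbitrage-free.

(0,0): Delta=1.0000 Bond=-184.4055
(1,0): Delta=1.0000 Bond=-189.9377
(1,1): Delta=1.0000 Bond=-189.9377
(2,0): Delta=1.0000 Bond=-195.6358
(2,1): Delta=1.0000 Bond=-195.6358
(2,2): Delta=1.0000 Bond=-195.6358
(3,0): Delta=1.0000 Bond=-201.5049
(3,1): Delta=1.0000 Bond=-201.5049
(3,2): Delta=1.0000 Bond=-201.5049
(3,3): Delta=1.0000 Bond=-201.5049
V0=-104.4055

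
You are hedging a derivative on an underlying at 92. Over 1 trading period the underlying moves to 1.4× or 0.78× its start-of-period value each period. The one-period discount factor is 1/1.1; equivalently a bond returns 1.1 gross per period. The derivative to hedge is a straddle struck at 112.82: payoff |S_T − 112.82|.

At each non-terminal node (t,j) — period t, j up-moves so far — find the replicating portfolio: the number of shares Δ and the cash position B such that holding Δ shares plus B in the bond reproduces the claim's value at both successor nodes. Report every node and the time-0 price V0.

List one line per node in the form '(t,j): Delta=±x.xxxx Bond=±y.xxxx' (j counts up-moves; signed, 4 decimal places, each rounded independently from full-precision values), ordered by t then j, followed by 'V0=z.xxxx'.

Under the risk-neutral measure, an up-move has probability p* = (R−d)/(u−d) = 0.5161 and values discount at R = 1.1.
At expiry t=1: V(1,0)=41.0600, V(1,1)=15.9800
Node (0,0) S=92.0000: V=(p*·15.9800+(1−p*)·41.0600)/1.1=25.5595; Δ=(15.9800−41.0600)/(128.8000−71.7600)=-0.4397; B=V−Δ·S=66.0111
The time-0 hedge costs 25.5595, which is the no-arbitrage price.

(0,0): Delta=-0.4397 Bond=66.0111
V0=25.5595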